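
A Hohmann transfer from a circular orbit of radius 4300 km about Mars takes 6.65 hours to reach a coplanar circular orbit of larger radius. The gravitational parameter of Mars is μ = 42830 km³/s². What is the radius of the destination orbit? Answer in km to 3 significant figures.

r₂ = 22800 km

Transfer time t = 6.65 hours = 23940 s, and t = π√(a_t³/μ).
So a_t = (μ t²/π²)^(1/3) = (42830 × (23940)² / π²)^(1/3) = 13549 km.
Since a_t = (r₁ + r₂)/2, r₂ = 2a_t − r₁ = 2×13549 − 4300 = 22798 km.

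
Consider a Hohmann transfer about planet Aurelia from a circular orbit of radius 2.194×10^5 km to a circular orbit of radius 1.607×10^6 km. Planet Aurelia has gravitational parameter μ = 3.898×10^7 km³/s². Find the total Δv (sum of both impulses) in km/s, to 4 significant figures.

Semi-major axis of the transfer orbit: a_t = (2.194×10^5 + 1.607×10^6)/2 = 9.132×10^5 km.
Circular speed at r₁: v₁ = √(μ/r₁) = √(3.898×10^7/2.194×10^5) = 13.329 km/s.
On the transfer ellipse at r₁, vis-viva gives v_p = √[μ(2/r₁ − 1/a_t)] = 17.682 km/s.
First burn Δv₁ = |v_p − v₁| = 4.353 km/s.
Circular speed at r₂: v₂ = √(μ/r₂) = 4.925 km/s.
Transfer-orbit speed at r₂: v_a = √[μ(2/r₂ − 1/a_t)] = 2.414 km/s.
Second burn Δv₂ = |v₂ − v_a| = 2.511 km/s.
Δv = Δv₁ + Δv₂ = 4.353 + 2.511 = 6.864 km/s.

Δv = 6.864 km/s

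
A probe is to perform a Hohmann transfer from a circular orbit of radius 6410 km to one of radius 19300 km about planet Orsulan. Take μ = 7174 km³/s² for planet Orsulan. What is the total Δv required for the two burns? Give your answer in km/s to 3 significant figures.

The Hohmann ellipse has a_t = (r₁ + r₂)/2 = 12855 km.
Circular speed at r₁: v₁ = √(μ/r₁) = √(7174/6410) = 1.057917 km/s.
On the transfer ellipse at r₁, v² = μ(2/r − 1/a) gives v_p = √[μ(2/r₁ − 1/a_t)] = 1.296266 km/s.
First burn Δv₁ = |v_p − v₁| = 0.2383 km/s.
Circular speed at r₂: v₂ = √(μ/r₂) = 0.6097 km/s.
Transfer-orbit speed at r₂: v_a = √[μ(2/r₂ − 1/a_t)] = 0.4305 km/s.
Second burn Δv₂ = |v₂ − v_a| = 0.1792 km/s.
Total Δv = Δv₁ + Δv₂ = 0.4175 km/s.

Δv = 0.418 km/s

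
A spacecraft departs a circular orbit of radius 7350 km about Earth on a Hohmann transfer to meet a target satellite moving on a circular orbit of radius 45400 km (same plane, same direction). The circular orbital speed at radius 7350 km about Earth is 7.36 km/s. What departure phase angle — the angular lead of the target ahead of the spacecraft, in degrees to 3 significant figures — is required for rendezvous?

From the circular-orbit relation v² = μ/r at r = 7350 km: μ = v²r = (7.36)² × 7350 = 3.98147×10^5 km³/s².
The Hohmann ellipse has a_t = (r₁ + r₂)/2 = 26375 km.
Transfer time t = π√(a_t³/μ) = 21330 s.
The target's mean motion on its circular orbit is ω₂ = √(μ/r₂³) = 6.523×10^-5 rad/s.
Angle swept by the target during transfer: ω₂·t = 1.391 rad = 79.70°.
The spacecraft traverses 180° on the transfer ellipse, so the target must lead by 180° − 79.70° = 100°.

φ = 100°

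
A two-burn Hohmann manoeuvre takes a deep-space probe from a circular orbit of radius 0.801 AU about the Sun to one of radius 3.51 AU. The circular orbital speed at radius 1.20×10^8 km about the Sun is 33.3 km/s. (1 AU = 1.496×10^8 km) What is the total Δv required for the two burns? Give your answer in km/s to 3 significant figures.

From the circular-orbit relation v² = μ/r at r = 1.20×10^8 km: μ = v²r = (33.3)² × 1.20×10^8 = 1.33067×10^11 km³/s².
In km: r₁ = 0.801 × 1.496×10^8 = 1.198296×10^8 km; r₂ = 3.51 × 1.496×10^8 = 5.25096×10^8 km.
Semi-major axis of the transfer orbit: a_t = (1.198296×10^8 + 5.25096×10^8)/2 = 3.224628×10^8 km.
At r₁ the circular-orbit speed is v₁ = √(μ/r₁) = 33.32367 km/s.
On the transfer ellipse at r₁, vis-viva equation gives v_p = √[μ(2/r₁ − 1/a_t)] = 42.52383 km/s.
First burn Δv₁ = |v_p − v₁| = 9.20016 km/s.
At r₂, v₂ = √(μ/r₂) = 15.918990 km/s.
Transfer-orbit speed at r₂: v_a = √[μ(2/r₂ − 1/a_t)] = 9.7041555 km/s.
Second burn Δv₂ = |v₂ − v_a| = 6.21483 km/s.
Δv = Δv₁ + Δv₂ = 9.20016 + 6.21483 = 15.41 km/s.

Δv = 15.4 km/s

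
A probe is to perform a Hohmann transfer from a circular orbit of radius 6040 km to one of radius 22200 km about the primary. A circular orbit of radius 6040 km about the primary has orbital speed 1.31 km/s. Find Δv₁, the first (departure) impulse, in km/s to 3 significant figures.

From the circular-orbit relation v² = μ/r at r = 6040 km: μ = v²r = (1.31)² × 6040 = 10365.2 km³/s².
Semi-major axis of the transfer orbit: a_t = (6040 + 22200)/2 = 14120 km.
On the circular orbit at r = 6040 km, v_c = √(μ/r) = 1.3100 km/s.
Vis-viva on the transfer ellipse at r = 6040 km gives v_t = √[μ(2/r − 1/a_t)] = 1.6426 km/s.
Δv₁ = |v_t − v_c| = |1.6426 − 1.3100| = 0.3326 km/s.

Δv₁ = 0.333 km/s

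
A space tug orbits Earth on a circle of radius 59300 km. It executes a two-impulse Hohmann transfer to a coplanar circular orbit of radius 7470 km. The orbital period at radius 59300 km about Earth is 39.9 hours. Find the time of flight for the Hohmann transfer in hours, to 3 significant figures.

From Kepler's third law T² = 4π²r³/μ at r = 59300 km, T = 39.9 hours = 39.9 × 3600 s = 1.4364×10^5 s: μ = 4π²r³/T² = 3.99000×10^5 km³/s².
Semi-major axis of the transfer orbit: a_t = (59300 + 7470)/2 = 33385 km.
By Kepler's third law the transfer-orbit period is T = 2π√(a_t³/μ), so t = T/2 = 30340 s.
Converting: 30340 s ÷ 3600 s/hour = 8.43 hours.

t = 8.43 hours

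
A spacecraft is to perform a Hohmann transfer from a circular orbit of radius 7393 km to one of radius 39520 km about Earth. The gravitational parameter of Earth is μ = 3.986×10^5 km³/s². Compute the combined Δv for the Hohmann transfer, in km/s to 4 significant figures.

The Hohmann ellipse has a_t = (r₁ + r₂)/2 = 23456.5 km.
At r₁ the circular-orbit speed is v₁ = √(μ/r₁) = 7.343 km/s.
On the transfer ellipse at r₁, vis-viva equation gives v_p = √[μ(2/r₁ − 1/a_t)] = 9.531 km/s.
First burn Δv₁ = |v_p − v₁| = 2.188 km/s.
At r₂, v₂ = √(μ/r₂) = 3.176 km/s.
Transfer-orbit speed at r₂: v_a = √[μ(2/r₂ − 1/a_t)] = 1.783 km/s.
Second burn Δv₂ = |v₂ − v_a| = 1.393 km/s.
Δv = Δv₁ + Δv₂ = 2.188 + 1.393 = 3.581 km/s.

Δv = 3.581 km/s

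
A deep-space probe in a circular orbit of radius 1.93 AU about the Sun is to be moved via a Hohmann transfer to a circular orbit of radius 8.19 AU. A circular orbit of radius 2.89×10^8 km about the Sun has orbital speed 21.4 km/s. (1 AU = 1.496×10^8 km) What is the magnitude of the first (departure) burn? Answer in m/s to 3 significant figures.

Δv₁ = 5830 m/s

From the circular-orbit relation v² = μ/r at r = 2.89×10^8 km: μ = v²r = (21.4)² × 2.89×10^8 = 1.32350×10^11 km³/s².
In km: r₁ = 1.93 × 1.496×10^8 = 2.88728×10^8 km; r₂ = 8.19 × 1.496×10^8 = 1.225224×10^9 km.
Semi-major axis of the transfer orbit: a_t = (2.88728×10^8 + 1.225224×10^9)/2 = 7.56976×10^8 km.
Circular speed at r = 2.88728×10^8 km: v_c = √(μ/r) = 21.410 km/s.
Vis-viva on the transfer ellipse at r = 2.88728×10^8 km gives v_t = √[μ(2/r − 1/a_t)] = 27.239 km/s.
Δv₁ = |v_t − v_c| = |27.239 − 21.410| = 5.829 km/s.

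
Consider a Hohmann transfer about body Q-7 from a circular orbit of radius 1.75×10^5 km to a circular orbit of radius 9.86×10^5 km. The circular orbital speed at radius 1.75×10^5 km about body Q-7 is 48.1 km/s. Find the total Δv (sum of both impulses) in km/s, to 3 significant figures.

Δv = 23.7 km/s

From the circular-orbit relation v² = μ/r at r = 1.75×10^5 km: μ = v²r = (48.1)² × 1.75×10^5 = 4.04882×10^8 km³/s².
Transfer-ellipse semi-major axis a_t = (r₁ + r₂)/2 = (1.750×10^5 + 9.860×10^5)/2 = 5.805×10^5 km.
At r₁ the circular-orbit speed is v₁ = √(μ/r₁) = 48.10 km/s.
On the transfer ellipse at r₁, vis-viva gives v_p = √[μ(2/r₁ − 1/a_t)] = 62.69 km/s.
First burn Δv₁ = |v_p − v₁| = 14.59 km/s.
At r₂, v₂ = √(μ/r₂) = 20.264 km/s.
Transfer-orbit speed at r₂: v_a = √[μ(2/r₂ − 1/a_t)] = 11.126 km/s.
Second burn Δv₂ = |v₂ − v_a| = 9.138 km/s.
Total Δv = Δv₁ + Δv₂ = 23.73 km/s.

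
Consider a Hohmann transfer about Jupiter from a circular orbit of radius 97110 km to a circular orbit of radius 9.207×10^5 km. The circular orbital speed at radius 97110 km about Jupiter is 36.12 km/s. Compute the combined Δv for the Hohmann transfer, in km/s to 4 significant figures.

Δv = 19.07 km/s

From the circular-orbit relation v² = μ/r at r = 97110 km: μ = v²r = (36.12)² × 97110 = 1.26695×10^8 km³/s².
The Hohmann ellipse has a_t = (r₁ + r₂)/2 = 5.08905×10^5 km.
Circular speed at r₁: v₁ = √(μ/r₁) = √(1.26695×10^8/97110) = 36.12 km/s.
Transfer-orbit speed at r₁ (vis-viva equation): v_p = √[μ(2/r₁ − 1/a_t)] = 48.58 km/s.
First burn Δv₁ = |v_p − v₁| = 12.46 km/s.
Circular speed at r₂: v₂ = √(μ/r₂) = 11.73 km/s.
Transfer-orbit speed at r₂: v_a = √[μ(2/r₂ − 1/a_t)] = 5.124 km/s.
Second burn Δv₂ = |v₂ − v_a| = 6.606 km/s.
Δv = Δv₁ + Δv₂ = 12.46 + 6.606 = 19.07 km/s.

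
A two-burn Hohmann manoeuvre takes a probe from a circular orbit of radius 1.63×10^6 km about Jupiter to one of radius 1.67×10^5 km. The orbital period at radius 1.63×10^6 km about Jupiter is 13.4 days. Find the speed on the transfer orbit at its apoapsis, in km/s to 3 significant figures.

From Kepler's third law T² = 4π²r³/μ at r = 1.63×10^6 km, T = 13.4 days = 13.4 × 86400 s = 1.15776×10^6 s: μ = 4π²r³/T² = 1.27551×10^8 km³/s².
Transfer-ellipse semi-major axis a_t = (r₁ + r₂)/2 = (1.630×10^6 + 1.670×10^5)/2 = 8.985×10^5 km.
The apoapsis of the transfer ellipse is at r = 1.630×10^6 km.
Vis-viva: v = √[μ(2/r − 1/a_t)] = √[1.27551×10^8 × (2/1.630×10^6 − 1/8.985×10^5)] = 3.814 km/s.

v = 3.81 km/s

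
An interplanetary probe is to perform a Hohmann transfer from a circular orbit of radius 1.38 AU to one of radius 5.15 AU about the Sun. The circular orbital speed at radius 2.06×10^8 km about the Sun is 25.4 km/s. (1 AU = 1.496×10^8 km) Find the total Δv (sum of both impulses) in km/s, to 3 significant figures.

Δv = 11.1 km/s

From the circular-orbit relation v² = μ/r at r = 2.06×10^8 km: μ = v²r = (25.4)² × 2.06×10^8 = 1.32903×10^11 km³/s².
In km: r₁ = 1.38 × 1.496×10^8 = 2.06448×10^8 km; r₂ = 5.15 × 1.496×10^8 = 7.7044×10^8 km.
Semi-major axis of the transfer orbit: a_t = (2.06448×10^8 + 7.7044×10^8)/2 = 4.88444×10^8 km.
Circular speed at r₁: v₁ = √(μ/r₁) = √(1.32903×10^11/2.06448×10^8) = 25.3724 km/s.
On the transfer ellipse at r₁, vis-viva equation gives v_p = √[μ(2/r₁ − 1/a_t)] = 31.8657 km/s.
First burn Δv₁ = |v_p − v₁| = 6.493 km/s.
Circular speed at r₂: v₂ = √(μ/r₂) = 13.134 km/s.
Transfer-orbit speed at r₂: v_a = √[μ(2/r₂ − 1/a_t)] = 8.5388 km/s.
Second burn Δv₂ = |v₂ − v_a| = 4.595 km/s.
Total Δv = Δv₁ + Δv₂ = 11.09 km/s.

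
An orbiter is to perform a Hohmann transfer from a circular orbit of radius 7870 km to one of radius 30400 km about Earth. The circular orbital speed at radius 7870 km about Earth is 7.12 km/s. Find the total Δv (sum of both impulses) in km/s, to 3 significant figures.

From the circular-orbit relation v² = μ/r at r = 7870 km: μ = v²r = (7.12)² × 7870 = 3.98965×10^5 km³/s².
The Hohmann ellipse has a_t = (r₁ + r₂)/2 = 19135 km.
At r₁ the circular-orbit speed is v₁ = √(μ/r₁) = 7.1200 km/s.
On the transfer ellipse at r₁, vis-viva gives v_p = √[μ(2/r₁ − 1/a_t)] = 8.9743 km/s.
First burn Δv₁ = |v_p − v₁| = 1.8543 km/s.
At r₂, v₂ = √(μ/r₂) = 3.6227 km/s.
Transfer-orbit speed at r₂: v_a = √[μ(2/r₂ − 1/a_t)] = 2.3233 km/s.
Second burn Δv₂ = |v₂ − v_a| = 1.2994 km/s.
Δv = Δv₁ + Δv₂ = 1.8543 + 1.2994 = 3.154 km/s.

Δv = 3.15 km/s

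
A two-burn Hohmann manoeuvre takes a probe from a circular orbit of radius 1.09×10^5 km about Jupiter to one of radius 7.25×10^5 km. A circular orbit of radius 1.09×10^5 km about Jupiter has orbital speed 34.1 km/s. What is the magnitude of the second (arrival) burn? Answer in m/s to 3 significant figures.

Δv₂ = 6460 m/s

From the circular-orbit relation v² = μ/r at r = 1.09×10^5 km: μ = v²r = (34.1)² × 1.09×10^5 = 1.26746×10^8 km³/s².
The Hohmann ellipse has a_t = (r₁ + r₂)/2 = 4.170×10^5 km.
On the circular orbit at r = 7.250×10^5 km, v_c = √(μ/r) = 13.222 km/s.
Vis-viva on the transfer ellipse at r = 7.250×10^5 km gives v_t = √[μ(2/r − 1/a_t)] = 6.7600 km/s.
Δv₂ = |v_t − v_c| = |6.7600 − 13.222| = 6.462 km/s.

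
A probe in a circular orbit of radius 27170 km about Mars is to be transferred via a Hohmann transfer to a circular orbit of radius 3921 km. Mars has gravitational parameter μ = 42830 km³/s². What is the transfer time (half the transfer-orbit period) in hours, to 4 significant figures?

Semi-major axis of the transfer orbit: a_t = (27170 + 3921)/2 = 15545.5 km.
By Kepler's third law the transfer-orbit period is T = 2π√(a_t³/μ), so t = T/2 = 29423 s.
Converting: 29423 s ÷ 3600 s/hour = 8.173 hours.

t = 8.173 hours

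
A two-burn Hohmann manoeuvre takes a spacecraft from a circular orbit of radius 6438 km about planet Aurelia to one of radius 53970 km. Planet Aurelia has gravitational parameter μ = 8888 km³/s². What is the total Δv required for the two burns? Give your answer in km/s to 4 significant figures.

Semi-major axis of the transfer orbit: a_t = (6438 + 53970)/2 = 30204 km.
At r₁ the circular-orbit speed is v₁ = √(μ/r₁) = 1.1750 km/s.
On the transfer ellipse at r₁, v² = μ(2/r − 1/a) gives v_p = √[μ(2/r₁ − 1/a_t)] = 1.5706 km/s.
First burn Δv₁ = |v_p − v₁| = 0.3956 km/s.
At r₂, v₂ = √(μ/r₂) = 0.405813 km/s.
Transfer-orbit speed at r₂: v_a = √[μ(2/r₂ − 1/a_t)] = 0.187357 km/s.
Second burn Δv₂ = |v₂ − v_a| = 0.2185 km/s.
Total Δv = Δv₁ + Δv₂ = 0.6141 km/s.

Δv = 0.6141 km/s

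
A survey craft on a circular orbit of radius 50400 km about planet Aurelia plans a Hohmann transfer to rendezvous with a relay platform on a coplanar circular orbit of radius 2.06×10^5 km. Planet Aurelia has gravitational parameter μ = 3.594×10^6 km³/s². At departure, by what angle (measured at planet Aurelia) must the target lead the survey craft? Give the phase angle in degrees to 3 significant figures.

φ = 91.6°

Transfer-ellipse semi-major axis a_t = (r₁ + r₂)/2 = (50400 + 2.060×10^5)/2 = 1.282×10^5 km.
Transfer time t = π√(a_t³/μ) = 76066 s.
Target angular speed ω₂ = √(μ/r₂³) = 2.0276×10^-5 rad/s.
Angle swept by the target during transfer: ω₂·t = 1.5423 rad = 88.37°.
Arrival is 180° from departure on the ellipse, so φ = 180° − 88.37° = 91.6°.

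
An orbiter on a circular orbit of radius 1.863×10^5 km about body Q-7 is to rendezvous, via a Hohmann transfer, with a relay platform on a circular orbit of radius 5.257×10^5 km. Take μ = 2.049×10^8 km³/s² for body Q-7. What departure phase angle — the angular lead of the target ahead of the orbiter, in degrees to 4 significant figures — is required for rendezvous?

Semi-major axis of the transfer orbit: a_t = (1.863×10^5 + 5.257×10^5)/2 = 3.560×10^5 km.
The half-period of the transfer ellipse is t = π√(a_t³/μ) = 46618 s.
The target's mean motion on its circular orbit is ω₂ = √(μ/r₂³) = 3.7555×10^-5 rad/s.
Angle swept by the target during transfer: ω₂·t = 1.7507 rad = 100.31°.
The orbiter traverses 180° on the transfer ellipse, so the target must lead by 180° − 100.31° = 79.69°.

φ = 79.69°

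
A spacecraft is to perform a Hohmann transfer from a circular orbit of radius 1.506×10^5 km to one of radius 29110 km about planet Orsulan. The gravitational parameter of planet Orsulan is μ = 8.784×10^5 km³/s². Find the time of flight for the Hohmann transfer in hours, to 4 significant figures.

t = 25.08 hours

The Hohmann ellipse has a_t = (r₁ + r₂)/2 = 89855 km.
Transfer time t = π√(a_t³/μ) = π√((89855)³ / 8.784×10^5) = 90290 s.
Converting: 90290 s ÷ 3600 s/hour = 25.08 hours.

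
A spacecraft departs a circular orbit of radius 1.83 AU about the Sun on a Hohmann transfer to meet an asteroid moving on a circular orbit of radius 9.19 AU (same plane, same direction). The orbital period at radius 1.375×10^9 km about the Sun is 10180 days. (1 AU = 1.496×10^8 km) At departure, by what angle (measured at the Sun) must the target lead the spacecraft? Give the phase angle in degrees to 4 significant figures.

From Kepler's third law T² = 4π²r³/μ at r = 1.375×10^9 km, T = 10180 days = 10180 × 86400 s = 8.79552×10^8 s: μ = 4π²r³/T² = 1.32661×10^11 km³/s².
In km: r₁ = 1.83 × 1.496×10^8 = 2.73768×10^8 km; r₂ = 9.19 × 1.496×10^8 = 1.374824×10^9 km.
Transfer-ellipse semi-major axis a_t = (r₁ + r₂)/2 = (2.73768×10^8 + 1.374824×10^9)/2 = 8.24296×10^8 km.
Transfer time t = π√(a_t³/μ) = 2.0413×10^8 s.
The target's mean motion on its circular orbit is ω₂ = √(μ/r₂³) = 7.1450×10^-9 rad/s.
Angle swept by the target during transfer: ω₂·t = 1.4585 rad = 83.57°.
Arrival is 180° from departure on the ellipse, so φ = 180° − 83.57° = 96.43°.

φ = 96.43°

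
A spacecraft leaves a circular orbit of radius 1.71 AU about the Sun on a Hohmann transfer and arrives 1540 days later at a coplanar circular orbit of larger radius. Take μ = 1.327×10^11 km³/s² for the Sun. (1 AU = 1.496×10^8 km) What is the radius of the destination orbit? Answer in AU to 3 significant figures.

In km: r₁ = 1.71 × 1.496×10^8 = 2.55816×10^8 km.
Transfer time t = 1540 days = 1.33056×10^8 s, and t = π√(a_t³/μ).
So a_t = (μ t²/π²)^(1/3) = (1.327×10^11 × (1.33056×10^8)² / π²)^(1/3) = 6.1975×10^8 km.
Since a_t = (r₁ + r₂)/2, r₂ = 2a_t − r₁ = 2×6.1975×10^8 − 2.55816×10^8 = 9.83684×10^8 km.
In AU: r₂ = 9.83684×10^8 / 1.496×10^8 = 6.58 AU.

r₂ = 6.58 AU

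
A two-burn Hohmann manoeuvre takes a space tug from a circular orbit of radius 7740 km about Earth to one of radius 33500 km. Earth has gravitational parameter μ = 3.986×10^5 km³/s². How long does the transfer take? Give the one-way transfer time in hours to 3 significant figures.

t = 4.09 hours

Semi-major axis of the transfer orbit: a_t = (7740 + 33500)/2 = 20620 km.
Transfer time t = π√(a_t³/μ) = π√((20620)³ / 3.986×10^5) = 14730 s.
Converting: 14730 s ÷ 3600 s/hour = 4.09 hours.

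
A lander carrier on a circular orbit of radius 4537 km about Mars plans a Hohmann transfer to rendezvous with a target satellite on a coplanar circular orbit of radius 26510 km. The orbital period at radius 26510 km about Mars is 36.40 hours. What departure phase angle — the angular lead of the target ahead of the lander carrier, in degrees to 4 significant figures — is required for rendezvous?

φ = 99.34°

From Kepler's third law T² = 4π²r³/μ at r = 26510 km, T = 36.40 hours = 36.40 × 3600 s = 1.3104×10^5 s: μ = 4π²r³/T² = 42833.3 km³/s².
Transfer-ellipse semi-major axis a_t = (r₁ + r₂)/2 = (4537 + 26510)/2 = 15523.5 km.
The half-period of the transfer ellipse is t = π√(a_t³/μ) = 29359 s.
The target's mean motion on its circular orbit is ω₂ = √(μ/r₂³) = 4.7949×10^-5 rad/s.
Angle swept by the target during transfer: ω₂·t = 1.4077 rad = 80.66°.
The lander carrier traverses 180° on the transfer ellipse, so the target must lead by 180° − 80.66° = 99.34°.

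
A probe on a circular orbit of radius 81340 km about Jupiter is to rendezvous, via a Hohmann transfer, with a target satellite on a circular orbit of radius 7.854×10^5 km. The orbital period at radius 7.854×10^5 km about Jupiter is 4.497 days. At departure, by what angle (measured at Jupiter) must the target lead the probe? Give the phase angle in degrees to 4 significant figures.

φ = 106.2°

From Kepler's third law T² = 4π²r³/μ at r = 7.854×10^5 km, T = 4.497 days = 4.497 × 86400 s = 3.885408×10^5 s: μ = 4π²r³/T² = 1.26695×10^8 km³/s².
The Hohmann ellipse has a_t = (r₁ + r₂)/2 = 4.3337×10^5 km.
The half-period of the transfer ellipse is t = π√(a_t³/μ) = 79626.7 s.
Target angular speed ω₂ = √(μ/r₂³) = 1.61712×10^-5 rad/s.
Angle swept by the target during transfer: ω₂·t = 1.2877 rad = 73.78°.
The probe traverses 180° on the transfer ellipse, so the target must lead by 180° − 73.78° = 106.2°.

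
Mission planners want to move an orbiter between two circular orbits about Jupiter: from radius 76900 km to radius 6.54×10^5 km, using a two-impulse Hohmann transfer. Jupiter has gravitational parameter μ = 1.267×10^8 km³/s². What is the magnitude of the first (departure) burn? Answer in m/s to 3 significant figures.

Δv₁ = 13700 m/s

The Hohmann ellipse has a_t = (r₁ + r₂)/2 = 3.6545×10^5 km.
Circular speed at r = 76900 km: v_c = √(μ/r) = 40.59 km/s.
Vis-viva on the transfer ellipse at r = 76900 km gives v_t = √[μ(2/r − 1/a_t)] = 54.30 km/s.
Δv₁ = |v_t − v_c| = |54.30 − 40.59| = 13.71 km/s.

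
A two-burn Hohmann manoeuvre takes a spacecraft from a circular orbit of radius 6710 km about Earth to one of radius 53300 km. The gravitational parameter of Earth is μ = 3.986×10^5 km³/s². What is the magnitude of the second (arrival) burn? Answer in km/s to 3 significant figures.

Δv₂ = 1.44 km/s

Transfer-ellipse semi-major axis a_t = (r₁ + r₂)/2 = (6710 + 53300)/2 = 30005 km.
On the circular orbit at r = 53300 km, v_c = √(μ/r) = 2.73467 km/s.
Transfer-orbit speed at the same r (vis-viva, a = a_t): v_t = √[μ(2/r − 1/a_t)] = 1.29321 km/s.
Δv₂ = |v_t − v_c| = |1.29321 − 2.73467| = 1.441 km/s.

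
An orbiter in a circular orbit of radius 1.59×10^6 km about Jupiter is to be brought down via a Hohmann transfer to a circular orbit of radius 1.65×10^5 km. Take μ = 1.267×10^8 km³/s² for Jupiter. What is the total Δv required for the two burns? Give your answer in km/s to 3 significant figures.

Transfer-ellipse semi-major axis a_t = (r₁ + r₂)/2 = (1.590×10^6 + 1.650×10^5)/2 = 8.775×10^5 km.
Circular speed at r₁: v₁ = √(μ/r₁) = √(1.267×10^8/1.590×10^6) = 8.927 km/s.
Transfer-orbit speed at r₁ (v² = μ(2/r − 1/a)): v_a = √[μ(2/r₁ − 1/a_t)] = 3.871 km/s.
First burn Δv₁ = |v_a − v₁| = 5.056 km/s.
At r₂, v₂ = √(μ/r₂) = 27.71 km/s.
Transfer-orbit speed at r₂: v_p = √[μ(2/r₂ − 1/a_t)] = 37.30 km/s.
Second burn Δv₂ = |v₂ − v_p| = 9.590 km/s.
Total Δv = Δv₁ + Δv₂ = 14.65 km/s.

Δv = 14.6 km/s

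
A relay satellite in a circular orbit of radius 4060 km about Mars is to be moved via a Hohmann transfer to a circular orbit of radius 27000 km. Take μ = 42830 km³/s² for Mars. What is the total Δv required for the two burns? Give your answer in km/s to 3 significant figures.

The Hohmann ellipse has a_t = (r₁ + r₂)/2 = 15530 km.
At r₁ the circular-orbit speed is v₁ = √(μ/r₁) = 3.2480 km/s.
Transfer-orbit speed at r₁ (vis-viva): v_p = √[μ(2/r₁ − 1/a_t)] = 4.2826 km/s.
First burn Δv₁ = |v_p − v₁| = 1.0346 km/s.
At r₂, v₂ = √(μ/r₂) = 1.259483 km/s.
Transfer-orbit speed at r₂: v_a = √[μ(2/r₂ − 1/a_t)] = 0.6439756 km/s.
Second burn Δv₂ = |v₂ − v_a| = 0.61551 km/s.
Total Δv = Δv₁ + Δv₂ = 1.650 km/s.

Δv = 1.65 km/s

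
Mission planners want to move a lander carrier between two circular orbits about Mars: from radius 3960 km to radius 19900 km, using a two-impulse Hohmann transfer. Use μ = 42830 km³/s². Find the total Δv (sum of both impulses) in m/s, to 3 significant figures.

Δv = 1580 m/s

Transfer-ellipse semi-major axis a_t = (r₁ + r₂)/2 = (3960 + 19900)/2 = 11930 km.
At r₁ the circular-orbit speed is v₁ = √(μ/r₁) = 3.2887 km/s.
Transfer-orbit speed at r₁ (vis-viva): v_p = √[μ(2/r₁ − 1/a_t)] = 4.2475 km/s.
First burn Δv₁ = |v_p − v₁| = 0.9588 km/s.
At r₂, v₂ = √(μ/r₂) = 1.467 km/s.
Transfer-orbit speed at r₂: v_a = √[μ(2/r₂ − 1/a_t)] = 0.8452 km/s.
Second burn Δv₂ = |v₂ − v_a| = 0.6218 km/s.
Δv = Δv₁ + Δv₂ = 0.9588 + 0.6218 = 1.581 km/s.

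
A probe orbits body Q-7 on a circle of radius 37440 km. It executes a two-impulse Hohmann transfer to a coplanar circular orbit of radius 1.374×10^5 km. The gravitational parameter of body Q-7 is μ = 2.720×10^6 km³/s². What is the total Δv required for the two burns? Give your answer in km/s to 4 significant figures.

Semi-major axis of the transfer orbit: a_t = (37440 + 1.374×10^5)/2 = 87420 km.
At r₁ the circular-orbit speed is v₁ = √(μ/r₁) = 8.52347 km/s.
Transfer-orbit speed at r₁ (v² = μ(2/r − 1/a)): v_p = √[μ(2/r₁ − 1/a_t)] = 10.6857 km/s.
First burn Δv₁ = |v_p − v₁| = 2.162 km/s.
Circular speed at r₂: v₂ = √(μ/r₂) = 4.4493 km/s.
Transfer-orbit speed at r₂: v_a = √[μ(2/r₂ − 1/a_t)] = 2.9117 km/s.
Second burn Δv₂ = |v₂ − v_a| = 1.538 km/s.
Δv = Δv₁ + Δv₂ = 2.162 + 1.538 = 3.700 km/s.

Δv = 3.700 km/s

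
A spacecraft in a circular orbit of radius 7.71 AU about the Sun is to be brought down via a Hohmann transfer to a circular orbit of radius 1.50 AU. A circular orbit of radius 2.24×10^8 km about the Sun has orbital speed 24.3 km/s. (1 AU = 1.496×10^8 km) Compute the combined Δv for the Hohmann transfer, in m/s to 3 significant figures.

From the circular-orbit relation v² = μ/r at r = 2.24×10^8 km: μ = v²r = (24.3)² × 2.24×10^8 = 1.32270×10^11 km³/s².
In km: r₁ = 7.71 × 1.496×10^8 = 1.153416×10^9 km; r₂ = 1.50 × 1.496×10^8 = 2.244×10^8 km.
Transfer-ellipse semi-major axis a_t = (r₁ + r₂)/2 = (1.153416×10^9 + 2.244×10^8)/2 = 6.88908×10^8 km.
Circular speed at r₁: v₁ = √(μ/r₁) = √(1.32270×10^11/1.153416×10^9) = 10.709 km/s.
Transfer-orbit speed at r₁ (v² = μ(2/r − 1/a)): v_a = √[μ(2/r₁ − 1/a_t)] = 6.1118 km/s.
First burn Δv₁ = |v_a − v₁| = 4.597 km/s.
At r₂, v₂ = √(μ/r₂) = 24.2783 km/s.
Transfer-orbit speed at r₂: v_p = √[μ(2/r₂ − 1/a_t)] = 31.4146 km/s.
Second burn Δv₂ = |v₂ − v_p| = 7.136 km/s.
Total Δv = Δv₁ + Δv₂ = 11.73 km/s.

Δv = 11700 m/s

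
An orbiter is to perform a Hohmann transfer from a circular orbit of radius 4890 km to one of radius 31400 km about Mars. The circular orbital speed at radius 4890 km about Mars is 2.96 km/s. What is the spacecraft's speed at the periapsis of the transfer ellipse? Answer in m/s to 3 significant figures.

v = 3890 m/s

From the circular-orbit relation v² = μ/r at r = 4890 km: μ = v²r = (2.96)² × 4890 = 42844.2 km³/s².
Transfer-ellipse semi-major axis a_t = (r₁ + r₂)/2 = (4890 + 31400)/2 = 18145 km.
At periapsis, r = 4890 km.
Vis-viva: v = √[μ(2/r − 1/a_t)] = √[42844.2 × (2/4890 − 1/18145)] = 3.894 km/s.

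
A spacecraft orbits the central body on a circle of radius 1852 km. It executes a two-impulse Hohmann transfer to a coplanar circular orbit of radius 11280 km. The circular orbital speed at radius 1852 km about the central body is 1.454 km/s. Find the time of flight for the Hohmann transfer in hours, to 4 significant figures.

t = 7.420 hours

From the circular-orbit relation v² = μ/r at r = 1852 km: μ = v²r = (1.454)² × 1852 = 3915.34 km³/s².
The Hohmann ellipse has a_t = (r₁ + r₂)/2 = 6566 km.
By Kepler's third law the transfer-orbit period is T = 2π√(a_t³/μ), so t = T/2 = 26713 s.
Converting: 26713 s ÷ 3600 s/hour = 7.420 hours.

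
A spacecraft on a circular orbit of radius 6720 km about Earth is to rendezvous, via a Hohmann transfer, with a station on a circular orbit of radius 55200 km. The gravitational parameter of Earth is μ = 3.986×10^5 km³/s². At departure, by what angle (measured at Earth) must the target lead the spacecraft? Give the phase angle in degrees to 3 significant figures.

φ = 104°

The Hohmann ellipse has a_t = (r₁ + r₂)/2 = 30960 km.
Transfer time t = π√(a_t³/μ) = 27107 s.
Target angular speed ω₂ = √(μ/r₂³) = 4.8681×10^-5 rad/s.
Angle swept by the target during transfer: ω₂·t = 1.3196 rad = 75.61°.
Arrival is 180° from departure on the ellipse, so φ = 180° − 75.61° = 104°.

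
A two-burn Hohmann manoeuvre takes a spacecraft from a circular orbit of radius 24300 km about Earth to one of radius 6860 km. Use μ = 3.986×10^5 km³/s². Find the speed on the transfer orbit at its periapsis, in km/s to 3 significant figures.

v = 9.52 km/s

Transfer-ellipse semi-major axis a_t = (r₁ + r₂)/2 = (24300 + 6860)/2 = 15580 km.
At periapsis, r = 6860 km.
From the vis-viva equation, v = √[μ(2/r − 1/a_t)] = 9.520 km/s.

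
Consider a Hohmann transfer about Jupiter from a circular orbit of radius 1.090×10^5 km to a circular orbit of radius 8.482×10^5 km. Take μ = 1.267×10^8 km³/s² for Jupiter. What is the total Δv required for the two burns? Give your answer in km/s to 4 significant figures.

Δv = 17.68 km/s

The Hohmann ellipse has a_t = (r₁ + r₂)/2 = 4.786×10^5 km.
Circular speed at r₁: v₁ = √(μ/r₁) = √(1.267×10^8/1.090×10^5) = 34.094 km/s.
Transfer-orbit speed at r₁ (vis-viva): v_p = √[μ(2/r₁ − 1/a_t)] = 45.388 km/s.
First burn Δv₁ = |v_p − v₁| = 11.29 km/s.
Circular speed at r₂: v₂ = √(μ/r₂) = 12.222 km/s.
Transfer-orbit speed at r₂: v_a = √[μ(2/r₂ − 1/a_t)] = 5.8327 km/s.
Second burn Δv₂ = |v₂ − v_a| = 6.389 km/s.
Δv = Δv₁ + Δv₂ = 11.29 + 6.389 = 17.68 km/s.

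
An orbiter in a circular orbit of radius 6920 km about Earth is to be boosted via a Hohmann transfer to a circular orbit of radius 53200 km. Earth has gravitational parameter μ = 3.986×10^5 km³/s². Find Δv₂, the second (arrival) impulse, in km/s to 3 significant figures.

Δv₂ = 1.42 km/s

Semi-major axis of the transfer orbit: a_t = (6920 + 53200)/2 = 30060 km.
On the circular orbit at r = 53200 km, v_c = √(μ/r) = 2.737 km/s.
Vis-viva on the transfer ellipse at r = 53200 km gives v_t = √[μ(2/r − 1/a_t)] = 1.313 km/s.
Δv₂ = |v_t − v_c| = |1.313 − 2.737| = 1.424 km/s.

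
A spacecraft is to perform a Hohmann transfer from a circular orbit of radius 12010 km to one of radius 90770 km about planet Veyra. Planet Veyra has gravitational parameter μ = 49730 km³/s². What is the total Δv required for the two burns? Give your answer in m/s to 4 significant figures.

The Hohmann ellipse has a_t = (r₁ + r₂)/2 = 51390 km.
Circular speed at r₁: v₁ = √(μ/r₁) = √(49730/12010) = 2.0349 km/s.
On the transfer ellipse at r₁, v² = μ(2/r − 1/a) gives v_p = √[μ(2/r₁ − 1/a_t)] = 2.7044 km/s.
First burn Δv₁ = |v_p − v₁| = 0.6695 km/s.
Circular speed at r₂: v₂ = √(μ/r₂) = 0.7402 km/s.
Transfer-orbit speed at r₂: v_a = √[μ(2/r₂ − 1/a_t)] = 0.3578 km/s.
Second burn Δv₂ = |v₂ − v_a| = 0.3824 km/s.
Total Δv = Δv₁ + Δv₂ = 1.052 km/s.

Δv = 1052 m/s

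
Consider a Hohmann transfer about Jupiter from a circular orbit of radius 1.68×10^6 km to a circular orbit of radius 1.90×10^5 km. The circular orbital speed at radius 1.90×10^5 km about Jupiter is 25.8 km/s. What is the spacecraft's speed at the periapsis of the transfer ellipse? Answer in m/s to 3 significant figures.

v = 34600 m/s

From the circular-orbit relation v² = μ/r at r = 1.90×10^5 km: μ = v²r = (25.8)² × 1.90×10^5 = 1.26472×10^8 km³/s².
The Hohmann ellipse has a_t = (r₁ + r₂)/2 = 9.350×10^5 km.
The periapsis of the transfer ellipse is at r = 1.900×10^5 km.
Applying v² = μ(2/r − 1/a_t): v = 34.58 km/s.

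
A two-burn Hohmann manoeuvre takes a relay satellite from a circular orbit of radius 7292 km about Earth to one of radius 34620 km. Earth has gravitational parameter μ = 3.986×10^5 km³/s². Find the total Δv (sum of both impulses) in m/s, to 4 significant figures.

Δv = 3501 m/s

Transfer-ellipse semi-major axis a_t = (r₁ + r₂)/2 = (7292 + 34620)/2 = 20956 km.
At r₁ the circular-orbit speed is v₁ = √(μ/r₁) = 7.39342 km/s.
Transfer-orbit speed at r₁ (vis-viva equation): v_p = √[μ(2/r₁ − 1/a_t)] = 9.50287 km/s.
First burn Δv₁ = |v_p − v₁| = 2.109 km/s.
Circular speed at r₂: v₂ = √(μ/r₂) = 3.3932 km/s.
Transfer-orbit speed at r₂: v_a = √[μ(2/r₂ − 1/a_t)] = 2.0016 km/s.
Second burn Δv₂ = |v₂ − v_a| = 1.392 km/s.
Total Δv = Δv₁ + Δv₂ = 3.501 km/s.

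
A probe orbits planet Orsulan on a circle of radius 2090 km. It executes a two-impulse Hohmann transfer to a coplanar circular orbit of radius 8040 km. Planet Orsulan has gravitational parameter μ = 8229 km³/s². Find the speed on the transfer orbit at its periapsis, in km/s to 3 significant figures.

Transfer-ellipse semi-major axis a_t = (r₁ + r₂)/2 = (2090 + 8040)/2 = 5065 km.
At periapsis, r = 2090 km.
Vis-viva: v = √[μ(2/r − 1/a_t)] = √[8229 × (2/2090 − 1/5065)] = 2.500 km/s.

v = 2.50 km/s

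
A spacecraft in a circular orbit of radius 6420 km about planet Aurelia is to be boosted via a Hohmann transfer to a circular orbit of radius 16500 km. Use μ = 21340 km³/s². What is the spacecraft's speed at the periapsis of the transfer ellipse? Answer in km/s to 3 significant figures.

v = 2.19 km/s

The Hohmann ellipse has a_t = (r₁ + r₂)/2 = 11460 km.
At periapsis, r = 6420 km.
Vis-viva: v = √[μ(2/r − 1/a_t)] = √[21340 × (2/6420 − 1/11460)] = 2.188 km/s.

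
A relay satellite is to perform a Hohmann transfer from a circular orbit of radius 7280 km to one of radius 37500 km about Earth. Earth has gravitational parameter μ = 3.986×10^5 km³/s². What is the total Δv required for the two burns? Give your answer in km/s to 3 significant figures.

Δv = 3.58 km/s

The Hohmann ellipse has a_t = (r₁ + r₂)/2 = 22390 km.
At r₁ the circular-orbit speed is v₁ = √(μ/r₁) = 7.3995 km/s.
On the transfer ellipse at r₁, vis-viva gives v_p = √[μ(2/r₁ − 1/a_t)] = 9.5762 km/s.
First burn Δv₁ = |v_p − v₁| = 2.177 km/s.
At r₂, v₂ = √(μ/r₂) = 3.260 km/s.
Transfer-orbit speed at r₂: v_a = √[μ(2/r₂ − 1/a_t)] = 1.859 km/s.
Second burn Δv₂ = |v₂ − v_a| = 1.401 km/s.
Total Δv = Δv₁ + Δv₂ = 3.578 km/s.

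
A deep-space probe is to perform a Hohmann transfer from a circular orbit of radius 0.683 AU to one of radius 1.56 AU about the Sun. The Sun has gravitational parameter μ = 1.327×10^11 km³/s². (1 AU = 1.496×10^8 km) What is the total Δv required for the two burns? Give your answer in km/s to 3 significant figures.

Δv = 11.7 km/s

In km: r₁ = 0.683 × 1.496×10^8 = 1.021768×10^8 km; r₂ = 1.56 × 1.496×10^8 = 2.33376×10^8 km.
Semi-major axis of the transfer orbit: a_t = (1.021768×10^8 + 2.33376×10^8)/2 = 1.677764×10^8 km.
At r₁ the circular-orbit speed is v₁ = √(μ/r₁) = 36.038 km/s.
Transfer-orbit speed at r₁ (vis-viva equation): v_p = √[μ(2/r₁ − 1/a_t)] = 42.503 km/s.
First burn Δv₁ = |v_p − v₁| = 6.465 km/s.
At r₂, v₂ = √(μ/r₂) = 23.846 km/s.
Transfer-orbit speed at r₂: v_a = √[μ(2/r₂ − 1/a_t)] = 18.609 km/s.
Second burn Δv₂ = |v₂ − v_a| = 5.237 km/s.
Δv = Δv₁ + Δv₂ = 6.465 + 5.237 = 11.70 km/s.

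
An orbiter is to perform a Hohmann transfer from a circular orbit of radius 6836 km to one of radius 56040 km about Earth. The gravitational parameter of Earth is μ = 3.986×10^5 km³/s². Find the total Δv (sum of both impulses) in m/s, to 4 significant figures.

Δv = 3982 m/s

The Hohmann ellipse has a_t = (r₁ + r₂)/2 = 31438 km.
At r₁ the circular-orbit speed is v₁ = √(μ/r₁) = 7.6360 km/s.
On the transfer ellipse at r₁, vis-viva equation gives v_p = √[μ(2/r₁ − 1/a_t)] = 10.195 km/s.
First burn Δv₁ = |v_p − v₁| = 2.559 km/s.
Circular speed at r₂: v₂ = √(μ/r₂) = 2.667 km/s.
Transfer-orbit speed at r₂: v_a = √[μ(2/r₂ − 1/a_t)] = 1.244 km/s.
Second burn Δv₂ = |v₂ − v_a| = 1.423 km/s.
Δv = Δv₁ + Δv₂ = 2.559 + 1.423 = 3.982 km/s.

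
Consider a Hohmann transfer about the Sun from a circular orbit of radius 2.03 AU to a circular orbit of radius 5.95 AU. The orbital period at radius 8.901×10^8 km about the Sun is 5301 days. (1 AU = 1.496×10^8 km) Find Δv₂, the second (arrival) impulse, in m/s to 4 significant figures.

Δv₂ = 3501 m/s

From Kepler's third law T² = 4π²r³/μ at r = 8.901×10^8 km, T = 5301 days = 5301 × 86400 s = 4.580064×10^8 s: μ = 4π²r³/T² = 1.32719×10^11 km³/s².
In km: r₁ = 2.03 × 1.496×10^8 = 3.03688×10^8 km; r₂ = 5.95 × 1.496×10^8 = 8.9012×10^8 km.
The Hohmann ellipse has a_t = (r₁ + r₂)/2 = 5.96904×10^8 km.
On the circular orbit at r = 8.9012×10^8 km, v_c = √(μ/r) = 12.211 km/s.
Vis-viva on the transfer ellipse at r = 8.9012×10^8 km gives v_t = √[μ(2/r − 1/a_t)] = 8.7097 km/s.
Δv₂ = |v_t − v_c| = |8.7097 − 12.211| = 3.501 km/s.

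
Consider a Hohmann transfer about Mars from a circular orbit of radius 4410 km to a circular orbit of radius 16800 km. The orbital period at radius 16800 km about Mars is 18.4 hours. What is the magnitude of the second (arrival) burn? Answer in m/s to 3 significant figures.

From Kepler's third law T² = 4π²r³/μ at r = 16800 km, T = 18.4 hours = 18.4 × 3600 s = 66240 s: μ = 4π²r³/T² = 42662.6 km³/s².
Transfer-ellipse semi-major axis a_t = (r₁ + r₂)/2 = (4410 + 16800)/2 = 10605 km.
Circular speed at r = 16800 km: v_c = √(μ/r) = 1.59356 km/s.
Vis-viva on the transfer ellipse at r = 16800 km gives v_t = √[μ(2/r − 1/a_t)] = 1.02762 km/s.
Δv₂ = |v_t − v_c| = |1.02762 − 1.59356| = 0.5659 km/s.

Δv₂ = 566 m/s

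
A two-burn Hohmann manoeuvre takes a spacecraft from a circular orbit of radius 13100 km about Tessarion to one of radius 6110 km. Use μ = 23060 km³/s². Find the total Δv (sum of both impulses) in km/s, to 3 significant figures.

The Hohmann ellipse has a_t = (r₁ + r₂)/2 = 9605 km.
Circular speed at r₁: v₁ = √(μ/r₁) = √(23060/13100) = 1.3268 km/s.
On the transfer ellipse at r₁, vis-viva gives v_a = √[μ(2/r₁ − 1/a_t)] = 1.0582 km/s.
First burn Δv₁ = |v_a − v₁| = 0.2686 km/s.
At r₂, v₂ = √(μ/r₂) = 1.9427 km/s.
Transfer-orbit speed at r₂: v_p = √[μ(2/r₂ − 1/a_t)] = 2.2688 km/s.
Second burn Δv₂ = |v₂ − v_p| = 0.3261 km/s.
Δv = Δv₁ + Δv₂ = 0.2686 + 0.3261 = 0.5947 km/s.

Δv = 0.595 km/s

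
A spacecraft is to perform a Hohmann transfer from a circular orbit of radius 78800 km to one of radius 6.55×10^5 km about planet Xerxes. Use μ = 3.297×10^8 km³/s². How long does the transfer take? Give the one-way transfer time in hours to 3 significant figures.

t = 10.7 hours

The Hohmann ellipse has a_t = (r₁ + r₂)/2 = 3.669×10^5 km.
Half the transfer-orbit period gives t = π√(a_t³/μ) = 38450 s.
Converting: 38450 s ÷ 3600 s/hour = 10.7 hours.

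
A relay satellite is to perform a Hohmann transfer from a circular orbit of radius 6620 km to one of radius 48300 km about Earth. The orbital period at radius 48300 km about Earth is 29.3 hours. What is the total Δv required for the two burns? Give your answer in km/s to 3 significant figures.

Δv = 4.00 km/s

From Kepler's third law T² = 4π²r³/μ at r = 48300 km, T = 29.3 hours = 29.3 × 3600 s = 1.0548×10^5 s: μ = 4π²r³/T² = 3.99817×10^5 km³/s².
The Hohmann ellipse has a_t = (r₁ + r₂)/2 = 27460 km.
Circular speed at r₁: v₁ = √(μ/r₁) = √(3.99817×10^5/6620) = 7.77144 km/s.
Transfer-orbit speed at r₁ (v² = μ(2/r − 1/a)): v_p = √[μ(2/r₁ − 1/a_t)] = 10.3068 km/s.
First burn Δv₁ = |v_p − v₁| = 2.5354 km/s.
Circular speed at r₂: v₂ = √(μ/r₂) = 2.87711 km/s.
Transfer-orbit speed at r₂: v_a = √[μ(2/r₂ − 1/a_t)] = 1.41265 km/s.
Second burn Δv₂ = |v₂ − v_a| = 1.4645 km/s.
Total Δv = Δv₁ + Δv₂ = 4.000 km/s.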